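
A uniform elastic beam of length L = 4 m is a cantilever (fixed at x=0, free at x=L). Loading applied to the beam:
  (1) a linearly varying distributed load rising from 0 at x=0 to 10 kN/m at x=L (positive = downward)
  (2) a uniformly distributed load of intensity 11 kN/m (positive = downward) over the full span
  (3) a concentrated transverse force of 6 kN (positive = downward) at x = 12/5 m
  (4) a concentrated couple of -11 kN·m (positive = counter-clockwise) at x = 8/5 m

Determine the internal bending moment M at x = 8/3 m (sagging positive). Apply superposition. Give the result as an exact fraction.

Load 1 — triangular load w₀=10 kN/m (0→w₀ over full span):
  M_1 = w₀Lx/2 - w₀L²/3 - w₀x³/(6L) = 10·4·(8/3)/2 - 10·4²/3 - 10·(8/3)³/(6·4) = -640/81 kN·m
Load 2 — uniform load w=11 kN/m over full span:
  M_2 = -w(L-x)²/2 = -11·(4-(8/3))²/2 = -88/9 kN·m
Load 3 — point force P=6 kN at a=12/5 m (b=L-a=8/5):
  M_3 = 0  [x>a] = 0 kN·m
Load 4 — applied couple M₀=-11 kN·m at a=8/5 m (b=L-a=12/5):
  M_4 = 0  [x>a] = 0 kN·m
Superposition: M = Σ M_i = -1432/81 kN·m ≈ -17.679012 kN·m

M(8/3) = -1432/81 kN·m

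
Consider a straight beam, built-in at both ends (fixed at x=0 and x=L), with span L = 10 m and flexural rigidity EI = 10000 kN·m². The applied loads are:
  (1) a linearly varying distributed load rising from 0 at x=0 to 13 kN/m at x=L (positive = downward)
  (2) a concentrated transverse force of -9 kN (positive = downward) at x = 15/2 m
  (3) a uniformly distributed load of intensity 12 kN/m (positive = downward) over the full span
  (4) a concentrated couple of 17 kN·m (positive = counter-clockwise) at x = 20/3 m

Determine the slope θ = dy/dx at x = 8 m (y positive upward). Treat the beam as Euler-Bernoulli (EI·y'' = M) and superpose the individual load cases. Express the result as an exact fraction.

Load 1 — triangular load w₀=13 kN/m (0→w₀ over full span):
  θ_1 = -w₀(2x(L-x)(L-2x)(x+2L)+x²(L-x)²)/(120LEI) = -13·(2·8·(10-8)·(10-2·8)·(8+2·10)+8²·(10-8)²)/(120·10·10000) = 52/9375 rad
Load 2 — point force P=-9 kN at a=15/2 m (b=L-a=5/2):
  θ_2 = Pa²(L-x)(2bL-(3b+a)(L-x))/(2L³EI)  [x>a] = (-9)·(15/2)²·(10-8)·(2·(5/2)·10-(3·(5/2)+(15/2))·(10-8))/(2·10³·10000) = -81/80000 rad
Load 3 — uniform load w=12 kN/m over full span:
  θ_3 = -wx(L-x)(L-2x)/(12EI) = -12·8·(10-8)·(10-2·8)/(12·10000) = 6/625 rad
Load 4 — applied couple M₀=17 kN·m at a=20/3 m (b=L-a=10/3):
  θ_4 = (R_Ax²/2 - M_Ax - M₀(x-a))/EI  [x>a] with R_A=34/15, M_A=17/3 = ((34/15)·8²/2 - (17/3)·8 - 17·(8-(20/3)))/10000 = 17/37500 rad
Superposition: θ = Σ θ_i = 1167/80000 rad ≈ 0.014587 rad

θ(8) = 1167/80000 rad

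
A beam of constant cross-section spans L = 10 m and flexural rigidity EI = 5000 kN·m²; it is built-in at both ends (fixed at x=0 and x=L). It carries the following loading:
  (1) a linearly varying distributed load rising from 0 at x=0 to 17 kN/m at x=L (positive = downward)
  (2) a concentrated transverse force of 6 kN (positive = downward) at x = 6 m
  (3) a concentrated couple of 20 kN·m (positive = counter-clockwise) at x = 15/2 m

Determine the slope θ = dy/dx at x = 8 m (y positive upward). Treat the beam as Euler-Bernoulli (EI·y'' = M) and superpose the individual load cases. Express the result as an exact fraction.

θ(8) = 4408/234375 rad

Load 1 — triangular load w₀=17 kN/m (0→w₀ over full span):
  θ_1 = -w₀(2x(L-x)(L-2x)(x+2L)+x²(L-x)²)/(120LEI) = -17·(2·8·(10-8)·(10-2·8)·(8+2·10)+8²·(10-8)²)/(120·10·5000) = 136/9375 rad
Load 2 — point force P=6 kN at a=6 m (b=L-a=4):
  θ_2 = Pa²(L-x)(2bL-(3b+a)(L-x))/(2L³EI)  [x>a] = 6·6²·(10-8)·(2·4·10-(3·4+6)·(10-8))/(2·10³·5000) = 297/156250 rad
Load 3 — applied couple M₀=20 kN·m at a=15/2 m (b=L-a=5/2):
  θ_3 = (R_Ax²/2 - M_Ax - M₀(x-a))/EI  [x>a] with R_A=9/4, M_A=25/4 = ((9/4)·8²/2 - (25/4)·8 - 20·(8-(15/2)))/5000 = 3/1250 rad
Superposition: θ = Σ θ_i = 4408/234375 rad ≈ 0.018807 rad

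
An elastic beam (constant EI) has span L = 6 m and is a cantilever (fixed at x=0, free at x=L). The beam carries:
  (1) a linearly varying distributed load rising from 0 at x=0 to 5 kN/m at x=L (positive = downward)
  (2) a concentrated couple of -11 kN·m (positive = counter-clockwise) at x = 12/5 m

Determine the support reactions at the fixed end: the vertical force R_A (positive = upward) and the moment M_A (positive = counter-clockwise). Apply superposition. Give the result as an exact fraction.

Load 1 — triangular load w₀=5 kN/m (0→w₀ over full span):
  R_A = w₀L/2 = 5·6/2 = 15 kN
  M_A = w₀L²/3 = 5·6²/3 = 60 kN·m
Load 2 — applied couple M₀=-11 kN·m at a=12/5 m (b=L-a=18/5):
  R_A = 0 kN
  M_A = -M₀ = -(-11) = 11 kN·m
Superposition: R_A = 15 kN, M_A = 71 kN·m

R_A = 15 kN, M_A = 71 kN·m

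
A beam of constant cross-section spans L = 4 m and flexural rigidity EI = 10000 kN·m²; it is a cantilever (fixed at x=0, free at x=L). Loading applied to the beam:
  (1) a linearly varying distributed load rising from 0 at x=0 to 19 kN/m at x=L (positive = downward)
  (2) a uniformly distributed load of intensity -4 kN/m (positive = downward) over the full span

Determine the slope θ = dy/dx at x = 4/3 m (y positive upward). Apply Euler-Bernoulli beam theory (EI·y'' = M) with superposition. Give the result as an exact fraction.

Load 1 — triangular load w₀=19 kN/m (0→w₀ over full span):
  θ_1 = (w₀Lx²/4-w₀L²x/3-w₀x⁴/(24L))/EI = (19·4·(4/3)²/4-19·4²·(4/3)/3-19·(4/3)⁴/(24·4))/10000 = -3097/303750 rad
Load 2 — uniform load w=-4 kN/m over full span:
  θ_2 = -wx(x²-3Lx+3L²)/(6EI) = -(-4)·(4/3)·((4/3)²-3·4·(4/3)+3·4²)/(6·10000) = 152/50625 rad
Superposition: θ = Σ θ_i = -437/60750 rad ≈ -0.007193 rad

θ(4/3) = -437/60750 rad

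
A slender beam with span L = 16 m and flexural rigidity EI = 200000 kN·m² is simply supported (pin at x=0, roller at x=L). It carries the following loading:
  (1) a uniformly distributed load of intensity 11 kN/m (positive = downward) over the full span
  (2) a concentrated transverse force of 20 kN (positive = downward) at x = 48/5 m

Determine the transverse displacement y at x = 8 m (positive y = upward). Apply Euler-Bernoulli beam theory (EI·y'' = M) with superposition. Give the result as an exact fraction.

y(8) = -4296/78125 m

Load 1 — uniform load w=11 kN/m over full span:
  y_1 = -wx(L³-2Lx²+x³)/(24EI) = -11·8·(16³-2·16·8²+8³)/(24·200000) = -88/1875 m
Load 2 — point force P=20 kN at a=48/5 m (b=L-a=32/5):
  y_2 = -Pbx(L²-b²-x²)/(6LEI)  [x≤a] = -20·(32/5)·8·(16²-(32/5)²-8²)/(6·16·200000) = -1888/234375 m
Superposition: y = Σ y_i = -4296/78125 m ≈ -0.054989 m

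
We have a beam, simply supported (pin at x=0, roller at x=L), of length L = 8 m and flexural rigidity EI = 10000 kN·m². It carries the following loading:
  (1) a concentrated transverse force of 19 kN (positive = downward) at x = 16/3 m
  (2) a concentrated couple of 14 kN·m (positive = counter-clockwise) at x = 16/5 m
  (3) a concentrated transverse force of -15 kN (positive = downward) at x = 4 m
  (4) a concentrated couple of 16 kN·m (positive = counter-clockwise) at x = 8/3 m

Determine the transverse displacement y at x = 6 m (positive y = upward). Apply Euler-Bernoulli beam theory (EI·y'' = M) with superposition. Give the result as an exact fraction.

Load 1 — point force P=19 kN at a=16/3 m (b=L-a=8/3):
  y_1 = -Pa(L-x)(2Lx-a²-x²)/(6LEI)  [x>a] = -19·(16/3)·(8-6)·(2·8·6-(16/3)²-6²)/(6·8·10000) = -1349/101250 m
Load 2 — applied couple M₀=14 kN·m at a=16/5 m (b=L-a=24/5):
  y_2 = (M₀x³/(6L)-M₀(x-a)²/2+C₁x)/EI  [x>a] with C₁=M₀(3b²-L²)/(6L)=112/75 = (14·6³/(6·8)-14·(6-(16/5))²/2+(112/75)·6)/10000 = 427/250000 m
Load 3 — point force P=-15 kN at a=4 m (b=L-a=4):
  y_3 = -Pa(L-x)(2Lx-a²-x²)/(6LEI)  [x>a] = -(-15)·4·(8-6)·(2·8·6-4²-6²)/(6·8·10000) = 11/1000 m
Load 4 — applied couple M₀=16 kN·m at a=8/3 m (b=L-a=16/3):
  y_4 = (M₀x³/(6L)-M₀(x-a)²/2+C₁x)/EI  [x>a] with C₁=M₀(3b²-L²)/(6L)=64/9 = (16·6³/(6·8)-16·(6-(8/3))²/2+(64/9)·6)/10000 = 29/11250 m
Superposition: y = Σ y_i = 39737/20250000 m ≈ 0.001962 m

y(6) = 39737/20250000 m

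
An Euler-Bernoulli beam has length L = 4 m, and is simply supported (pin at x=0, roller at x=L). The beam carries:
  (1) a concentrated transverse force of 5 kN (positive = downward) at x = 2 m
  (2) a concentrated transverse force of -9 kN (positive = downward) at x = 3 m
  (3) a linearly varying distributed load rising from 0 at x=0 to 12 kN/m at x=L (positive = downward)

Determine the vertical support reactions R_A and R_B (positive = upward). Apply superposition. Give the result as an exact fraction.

Load 1 — point force P=5 kN at a=2 m (b=L-a=2):
  R_A = Pb/L = 5·2/4 = 5/2 kN
  R_B = Pa/L = 5·2/4 = 5/2 kN
Load 2 — point force P=-9 kN at a=3 m (b=L-a=1):
  R_A = Pb/L = (-9)·1/4 = -9/4 kN
  R_B = Pa/L = (-9)·3/4 = -27/4 kN
Load 3 — triangular load w₀=12 kN/m (0→w₀ over full span):
  R_A = w₀L/6 = 12·4/6 = 8 kN
  R_B = w₀L/3 = 12·4/3 = 16 kN
Superposition: R_A = 33/4 kN, R_B = 47/4 kN

R_A = 33/4 kN, R_B = 47/4 kN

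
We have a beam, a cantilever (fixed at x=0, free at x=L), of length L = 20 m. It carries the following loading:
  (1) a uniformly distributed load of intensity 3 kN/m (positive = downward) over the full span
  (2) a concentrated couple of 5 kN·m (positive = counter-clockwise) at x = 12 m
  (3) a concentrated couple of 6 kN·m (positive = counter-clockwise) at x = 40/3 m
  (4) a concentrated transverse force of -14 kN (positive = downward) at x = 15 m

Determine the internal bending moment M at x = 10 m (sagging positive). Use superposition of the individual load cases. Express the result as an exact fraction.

Load 1 — uniform load w=3 kN/m over full span:
  M_1 = -w(L-x)²/2 = -3·(20-10)²/2 = -150 kN·m
Load 2 — applied couple M₀=5 kN·m at a=12 m (b=L-a=8):
  M_2 = M₀  [x≤a] = 5 = 5 kN·m
Load 3 — applied couple M₀=6 kN·m at a=40/3 m (b=L-a=20/3):
  M_3 = M₀  [x≤a] = 6 = 6 kN·m
Load 4 — point force P=-14 kN at a=15 m (b=L-a=5):
  M_4 = -P(a-x)  [x≤a] = -(-14)·(15-10) = 70 kN·m
Superposition: M = Σ M_i = -69 kN·m ≈ -69.000000 kN·m

M(10) = -69 kN·m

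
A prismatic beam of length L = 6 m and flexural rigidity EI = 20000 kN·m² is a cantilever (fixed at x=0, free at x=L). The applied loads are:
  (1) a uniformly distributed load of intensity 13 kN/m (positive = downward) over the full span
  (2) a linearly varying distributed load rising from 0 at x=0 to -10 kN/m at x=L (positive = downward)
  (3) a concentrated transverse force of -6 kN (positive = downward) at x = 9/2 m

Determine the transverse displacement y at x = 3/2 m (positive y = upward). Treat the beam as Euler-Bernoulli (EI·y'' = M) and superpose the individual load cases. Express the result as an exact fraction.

y(3/2) = -19683/5120000 m

Load 1 — uniform load w=13 kN/m over full span:
  y_1 = -wx²(x²-4Lx+6L²)/(24EI) = -13·(3/2)²·((3/2)²-4·6·(3/2)+6·6²)/(24·20000) = -28431/2560000 m
Load 2 — triangular load w₀=-10 kN/m (0→w₀ over full span):
  y_2 = (w₀Lx³/12-w₀L²x²/6-w₀x⁵/(120L))/EI = ((-10)·6·(3/2)³/12-(-10)·6²·(3/2)²/6-(-10)·(3/2)⁵/(120·6))/20000 = 30267/5120000 m
Load 3 — point force P=-6 kN at a=9/2 m (b=L-a=3/2):
  y_3 = -Px²(3a-x)/(6EI)  [x≤a] = -(-6)·(3/2)²·(3·(9/2)-(3/2))/(6·20000) = 27/20000 m
Superposition: y = Σ y_i = -19683/5120000 m ≈ -0.003844 m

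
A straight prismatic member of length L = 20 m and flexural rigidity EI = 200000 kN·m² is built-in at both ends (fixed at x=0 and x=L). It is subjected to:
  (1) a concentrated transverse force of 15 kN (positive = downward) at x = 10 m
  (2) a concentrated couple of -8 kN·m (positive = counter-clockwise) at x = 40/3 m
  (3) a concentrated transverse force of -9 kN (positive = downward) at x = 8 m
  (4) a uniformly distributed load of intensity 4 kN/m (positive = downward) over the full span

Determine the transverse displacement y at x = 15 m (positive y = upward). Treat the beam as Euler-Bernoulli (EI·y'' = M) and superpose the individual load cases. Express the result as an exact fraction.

Load 1 — point force P=15 kN at a=10 m (b=L-a=10):
  y_1 = -Pa²(L-x)²(3bL-(3b+a)(L-x))/(6L³EI)  [x>a] = -15·10²·(20-15)²·(3·10·20-(3·10+10)·(20-15))/(6·20³·200000) = -1/640 m
Load 2 — applied couple M₀=-8 kN·m at a=40/3 m (b=L-a=20/3):
  y_2 = (R_Ax³/6 - M_Ax²/2 - M₀(x-a)²/2)/EI  [x>a] with R_A=-8/15, M_A=-8/3 = ((-8/15)·15³/6 - (-8/3)·15²/2 - (-8)·(15-(40/3))²/2)/200000 = 1/18000 m
Load 3 — point force P=-9 kN at a=8 m (b=L-a=12):
  y_3 = -Pa²(L-x)²(3bL-(3b+a)(L-x))/(6L³EI)  [x>a] = -(-9)·8²·(20-15)²·(3·12·20-(3·12+8)·(20-15))/(6·20³·200000) = 3/4000 m
Load 4 — uniform load w=4 kN/m over full span:
  y_4 = -wx²(L-x)²/(24EI) = -4·15²·(20-15)²/(24·200000) = -3/640 m
Superposition: y = Σ y_i = -49/9000 m ≈ -0.005444 m

y(15) = -49/9000 m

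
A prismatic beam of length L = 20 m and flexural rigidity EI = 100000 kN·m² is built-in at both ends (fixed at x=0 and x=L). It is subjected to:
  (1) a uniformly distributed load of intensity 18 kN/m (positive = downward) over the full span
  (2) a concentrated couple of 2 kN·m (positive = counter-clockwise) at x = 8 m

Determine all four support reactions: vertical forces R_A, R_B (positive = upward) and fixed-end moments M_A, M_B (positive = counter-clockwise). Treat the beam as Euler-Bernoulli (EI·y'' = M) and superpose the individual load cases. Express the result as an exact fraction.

Load 1 — uniform load w=18 kN/m over full span:
  R_A = wL/2 = 18·20/2 = 180 kN
  M_A = wL²/12 = 18·20²/12 = 600 kN·m
  R_B = wL/2 = 18·20/2 = 180 kN
  M_B = -wL²/12 = -18·20²/12 = -600 kN·m
Load 2 — applied couple M₀=2 kN·m at a=8 m (b=L-a=12):
  R_A = 6M₀ab/L³ = 6·2·8·12/20³ = 18/125 kN
  M_A = M₀b(2a-b)/L² = 2·12·(2·8-12)/20² = 6/25 kN·m
  R_B = -6M₀ab/L³ = -6·2·8·12/20³ = -18/125 kN
  M_B = M₀a(2b-a)/L² = 2·8·(2·12-8)/20² = 16/25 kN·m
Superposition: R_A = 22518/125 kN, M_A = 15006/25 kN·m, R_B = 22482/125 kN, M_B = -14984/25 kN·m

R_A = 22518/125 kN, M_A = 15006/25 kN·m, R_B = 22482/125 kN, M_B = -14984/25 kN·m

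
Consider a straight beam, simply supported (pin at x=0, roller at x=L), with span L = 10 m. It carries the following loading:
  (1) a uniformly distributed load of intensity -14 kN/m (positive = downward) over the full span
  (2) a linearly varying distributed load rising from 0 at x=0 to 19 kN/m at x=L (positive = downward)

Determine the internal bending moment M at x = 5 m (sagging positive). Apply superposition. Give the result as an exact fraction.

M(5) = -225/4 kN·m

Load 1 — uniform load w=-14 kN/m over full span:
  M_1 = wx(L-x)/2 = (-14)·5·(10-5)/2 = -175 kN·m
Load 2 — triangular load w₀=19 kN/m (0→w₀ over full span):
  M_2 = w₀Lx/6 - w₀x³/(6L) = 19·10·5/6 - 19·5³/(6·10) = 475/4 kN·m
Superposition: M = Σ M_i = -225/4 kN·m ≈ -56.250000 kN·m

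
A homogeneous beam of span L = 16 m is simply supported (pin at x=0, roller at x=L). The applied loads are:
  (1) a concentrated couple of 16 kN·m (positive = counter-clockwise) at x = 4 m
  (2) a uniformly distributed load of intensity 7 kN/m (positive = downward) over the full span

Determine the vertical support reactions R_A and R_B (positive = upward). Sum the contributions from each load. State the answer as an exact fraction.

Load 1 — applied couple M₀=16 kN·m at a=4 m (b=L-a=12):
  R_A = M₀/L = 16/16 = 1 kN
  R_B = -M₀/L = -16/16 = -1 kN
Load 2 — uniform load w=7 kN/m over full span:
  R_A = wL/2 = 7·16/2 = 56 kN
  R_B = wL/2 = 7·16/2 = 56 kN
Superposition: R_A = 57 kN, R_B = 55 kN

R_A = 57 kN, R_B = 55 kN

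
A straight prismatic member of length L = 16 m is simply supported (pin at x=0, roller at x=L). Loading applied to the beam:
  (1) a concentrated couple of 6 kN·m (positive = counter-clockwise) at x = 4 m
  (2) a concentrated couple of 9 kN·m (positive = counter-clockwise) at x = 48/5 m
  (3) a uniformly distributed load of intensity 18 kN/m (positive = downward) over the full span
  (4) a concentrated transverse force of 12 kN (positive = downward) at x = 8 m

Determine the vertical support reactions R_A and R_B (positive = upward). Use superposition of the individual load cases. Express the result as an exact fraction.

Load 1 — applied couple M₀=6 kN·m at a=4 m (b=L-a=12):
  R_A = M₀/L = 6/16 = 3/8 kN
  R_B = -M₀/L = -6/16 = -3/8 kN
Load 2 — applied couple M₀=9 kN·m at a=48/5 m (b=L-a=32/5):
  R_A = M₀/L = 9/16 kN
  R_B = -M₀/L = -9/16 kN
Load 3 — uniform load w=18 kN/m over full span:
  R_A = wL/2 = 18·16/2 = 144 kN
  R_B = wL/2 = 18·16/2 = 144 kN
Load 4 — point force P=12 kN at a=8 m (b=L-a=8):
  R_A = Pb/L = 12·8/16 = 6 kN
  R_B = Pa/L = 12·8/16 = 6 kN
Superposition: R_A = 2415/16 kN, R_B = 2385/16 kN

R_A = 2415/16 kN, R_B = 2385/16 kN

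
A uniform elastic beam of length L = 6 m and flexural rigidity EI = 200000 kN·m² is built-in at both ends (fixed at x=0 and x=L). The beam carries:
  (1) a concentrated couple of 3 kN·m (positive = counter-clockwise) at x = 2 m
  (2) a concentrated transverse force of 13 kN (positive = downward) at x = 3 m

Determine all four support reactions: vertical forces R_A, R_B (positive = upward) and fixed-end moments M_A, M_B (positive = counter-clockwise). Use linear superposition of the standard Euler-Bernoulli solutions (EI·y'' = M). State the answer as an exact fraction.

Load 1 — applied couple M₀=3 kN·m at a=2 m (b=L-a=4):
  R_A = 6M₀ab/L³ = 6·3·2·4/6³ = 2/3 kN
  M_A = M₀b(2a-b)/L² = 3·4·(2·2-4)/6² = 0 kN·m
  R_B = -6M₀ab/L³ = -6·3·2·4/6³ = -2/3 kN
  M_B = M₀a(2b-a)/L² = 3·2·(2·4-2)/6² = 1 kN·m
Load 2 — point force P=13 kN at a=3 m (b=L-a=3):
  R_A = Pb²(3a+b)/L³ = 13·3²·(3·3+3)/6³ = 13/2 kN
  M_A = Pab²/L² = 13·3·3²/6² = 39/4 kN·m
  R_B = Pa²(a+3b)/L³ = 13·3²·(3+3·3)/6³ = 13/2 kN
  M_B = -Pa²b/L² = -13·3²·3/6² = -39/4 kN·m
Superposition: R_A = 43/6 kN, M_A = 39/4 kN·m, R_B = 35/6 kN, M_B = -35/4 kN·m

R_A = 43/6 kN, M_A = 39/4 kN·m, R_B = 35/6 kN, M_B = -35/4 kN·m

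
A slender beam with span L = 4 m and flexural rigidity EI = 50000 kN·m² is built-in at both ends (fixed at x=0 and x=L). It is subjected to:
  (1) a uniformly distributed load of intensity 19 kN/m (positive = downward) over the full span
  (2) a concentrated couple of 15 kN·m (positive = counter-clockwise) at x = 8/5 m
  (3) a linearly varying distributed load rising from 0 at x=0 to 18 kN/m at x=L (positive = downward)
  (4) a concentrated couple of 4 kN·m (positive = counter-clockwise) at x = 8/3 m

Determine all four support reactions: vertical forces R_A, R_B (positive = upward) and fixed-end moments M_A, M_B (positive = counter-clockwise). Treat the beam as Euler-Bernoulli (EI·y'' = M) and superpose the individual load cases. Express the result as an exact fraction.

Load 1 — uniform load w=19 kN/m over full span:
  R_A = wL/2 = 19·4/2 = 38 kN
  M_A = wL²/12 = 19·4²/12 = 76/3 kN·m
  R_B = wL/2 = 19·4/2 = 38 kN
  M_B = -wL²/12 = -19·4²/12 = -76/3 kN·m
Load 2 — applied couple M₀=15 kN·m at a=8/5 m (b=L-a=12/5):
  R_A = 6M₀ab/L³ = 6·15·(8/5)·(12/5)/4³ = 27/5 kN
  M_A = M₀b(2a-b)/L² = 15·(12/5)·(2·(8/5)-(12/5))/4² = 9/5 kN·m
  R_B = -6M₀ab/L³ = -6·15·(8/5)·(12/5)/4³ = -27/5 kN
  M_B = M₀a(2b-a)/L² = 15·(8/5)·(2·(12/5)-(8/5))/4² = 24/5 kN·m
Load 3 — triangular load w₀=18 kN/m (0→w₀ over full span):
  R_A = 3w₀L/20 = 3·18·4/20 = 54/5 kN
  M_A = w₀L²/30 = 18·4²/30 = 48/5 kN·m
  R_B = 7w₀L/20 = 7·18·4/20 = 126/5 kN
  M_B = -w₀L²/20 = -18·4²/20 = -72/5 kN·m
Load 4 — applied couple M₀=4 kN·m at a=8/3 m (b=L-a=4/3):
  R_A = 6M₀ab/L³ = 6·4·(8/3)·(4/3)/4³ = 4/3 kN
  M_A = M₀b(2a-b)/L² = 4·(4/3)·(2·(8/3)-(4/3))/4² = 4/3 kN·m
  R_B = -6M₀ab/L³ = -6·4·(8/3)·(4/3)/4³ = -4/3 kN
  M_B = M₀a(2b-a)/L² = 4·(8/3)·(2·(4/3)-(8/3))/4² = 0 kN·m
Superposition: R_A = 833/15 kN, M_A = 571/15 kN·m, R_B = 847/15 kN, M_B = -524/15 kN·m

R_A = 833/15 kN, M_A = 571/15 kN·m, R_B = 847/15 kN, M_B = -524/15 kN·m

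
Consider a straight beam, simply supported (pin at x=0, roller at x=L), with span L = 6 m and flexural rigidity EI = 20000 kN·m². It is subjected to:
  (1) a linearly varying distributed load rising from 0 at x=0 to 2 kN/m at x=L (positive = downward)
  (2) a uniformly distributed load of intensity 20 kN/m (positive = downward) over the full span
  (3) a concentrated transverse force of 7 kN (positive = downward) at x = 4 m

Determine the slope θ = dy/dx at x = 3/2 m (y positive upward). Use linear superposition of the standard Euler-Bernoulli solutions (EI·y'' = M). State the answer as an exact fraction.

Load 1 — triangular load w₀=2 kN/m (0→w₀ over full span):
  θ_1 = -w₀(7L⁴-30L²x²+15x⁴)/(360LEI) = -2·(7·6⁴-30·6²·(3/2)²+15·(3/2)⁴)/(360·6·20000) = -3981/12800000 rad
Load 2 — uniform load w=20 kN/m over full span:
  θ_2 = -w(L³-6Lx²+4x³)/(24EI) = -20·(6³-6·6·(3/2)²+4·(3/2)³)/(24·20000) = -99/16000 rad
Load 3 — point force P=7 kN at a=4 m (b=L-a=2):
  θ_3 = -Pb(L²-b²-3x²)/(6LEI)  [x≤a] = -7·2·(6²-2²-3·(3/2)²)/(6·6·20000) = -707/1440000 rad
Superposition: θ = Σ θ_i = -805189/115200000 rad ≈ -0.006989 rad

θ(3/2) = -805189/115200000 rad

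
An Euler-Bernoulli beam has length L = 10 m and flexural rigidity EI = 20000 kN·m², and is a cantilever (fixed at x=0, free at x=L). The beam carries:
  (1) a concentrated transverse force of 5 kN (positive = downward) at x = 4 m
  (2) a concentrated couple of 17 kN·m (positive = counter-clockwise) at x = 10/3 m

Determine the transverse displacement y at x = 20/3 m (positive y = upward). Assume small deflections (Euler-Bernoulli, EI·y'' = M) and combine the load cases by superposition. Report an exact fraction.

y(20/3) = 7/2000 m

Load 1 — point force P=5 kN at a=4 m (b=L-a=6):
  y_1 = -Pa²(3x-a)/(6EI)  [x>a] = -5·4²·(3·(20/3)-4)/(6·20000) = -4/375 m
Load 2 — applied couple M₀=17 kN·m at a=10/3 m (b=L-a=20/3):
  y_2 = M₀a(2x-a)/(2EI)  [x>a] = 17·(10/3)·(2·(20/3)-(10/3))/(2·20000) = 17/1200 m
Superposition: y = Σ y_i = 7/2000 m ≈ 0.003500 m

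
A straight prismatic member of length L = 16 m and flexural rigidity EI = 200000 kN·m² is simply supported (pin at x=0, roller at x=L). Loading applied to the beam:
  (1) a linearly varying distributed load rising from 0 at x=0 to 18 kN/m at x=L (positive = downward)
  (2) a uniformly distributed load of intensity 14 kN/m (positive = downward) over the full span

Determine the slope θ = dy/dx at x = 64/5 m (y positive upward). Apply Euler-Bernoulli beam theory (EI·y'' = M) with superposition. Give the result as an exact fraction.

Load 1 — triangular load w₀=18 kN/m (0→w₀ over full span):
  θ_1 = -w₀(7L⁴-30L²x²+15x⁴)/(360LEI) = -18·(7·16⁴-30·16²·(64/5)²+15·(64/5)⁴)/(360·16·200000) = 12112/1953125 rad
Load 2 — uniform load w=14 kN/m over full span:
  θ_2 = -w(L³-6Lx²+4x³)/(24EI) = -14·(16³-6·16·(64/5)²+4·(64/5)³)/(24·200000) = 3696/390625 rad
Superposition: θ = Σ θ_i = 30592/1953125 rad ≈ 0.015663 rad

θ(64/5) = 30592/1953125 rad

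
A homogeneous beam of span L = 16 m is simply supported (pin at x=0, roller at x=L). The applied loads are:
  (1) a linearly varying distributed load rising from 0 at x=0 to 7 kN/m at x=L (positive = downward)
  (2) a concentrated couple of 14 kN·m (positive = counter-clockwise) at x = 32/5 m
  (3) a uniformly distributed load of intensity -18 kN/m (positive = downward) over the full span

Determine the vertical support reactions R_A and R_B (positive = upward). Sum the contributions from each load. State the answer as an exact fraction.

R_A = -2987/24 kN, R_B = -2581/24 kN

Load 1 — triangular load w₀=7 kN/m (0→w₀ over full span):
  R_A = w₀L/6 = 7·16/6 = 56/3 kN
  R_B = w₀L/3 = 7·16/3 = 112/3 kN
Load 2 — applied couple M₀=14 kN·m at a=32/5 m (b=L-a=48/5):
  R_A = M₀/L = 14/16 = 7/8 kN
  R_B = -M₀/L = -14/16 = -7/8 kN
Load 3 — uniform load w=-18 kN/m over full span:
  R_A = wL/2 = (-18)·16/2 = -144 kN
  R_B = wL/2 = (-18)·16/2 = -144 kN
Superposition: R_A = -2987/24 kN, R_B = -2581/24 kN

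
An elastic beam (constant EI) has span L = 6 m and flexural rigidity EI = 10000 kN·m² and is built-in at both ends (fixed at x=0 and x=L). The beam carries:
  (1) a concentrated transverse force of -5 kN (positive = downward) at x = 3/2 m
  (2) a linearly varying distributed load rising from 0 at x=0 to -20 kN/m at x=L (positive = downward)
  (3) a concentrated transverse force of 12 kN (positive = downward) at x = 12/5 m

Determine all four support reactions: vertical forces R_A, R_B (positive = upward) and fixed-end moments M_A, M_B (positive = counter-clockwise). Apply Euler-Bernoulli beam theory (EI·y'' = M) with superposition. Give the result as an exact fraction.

Load 1 — point force P=-5 kN at a=3/2 m (b=L-a=9/2):
  R_A = Pb²(3a+b)/L³ = (-5)·(9/2)²·(3·(3/2)+(9/2))/6³ = -135/32 kN
  M_A = Pab²/L² = (-5)·(3/2)·(9/2)²/6² = -135/32 kN·m
  R_B = Pa²(a+3b)/L³ = (-5)·(3/2)²·((3/2)+3·(9/2))/6³ = -25/32 kN
  M_B = -Pa²b/L² = -(-5)·(3/2)²·(9/2)/6² = 45/32 kN·m
Load 2 — triangular load w₀=-20 kN/m (0→w₀ over full span):
  R_A = 3w₀L/20 = 3·(-20)·6/20 = -18 kN
  M_A = w₀L²/30 = (-20)·6²/30 = -24 kN·m
  R_B = 7w₀L/20 = 7·(-20)·6/20 = -42 kN
  M_B = -w₀L²/20 = -(-20)·6²/20 = 36 kN·m
Load 3 — point force P=12 kN at a=12/5 m (b=L-a=18/5):
  R_A = Pb²(3a+b)/L³ = 12·(18/5)²·(3·(12/5)+(18/5))/6³ = 972/125 kN
  M_A = Pab²/L² = 12·(12/5)·(18/5)²/6² = 1296/125 kN·m
  R_B = Pa²(a+3b)/L³ = 12·(12/5)²·((12/5)+3·(18/5))/6³ = 528/125 kN
  M_B = -Pa²b/L² = -12·(12/5)²·(18/5)/6² = -864/125 kN·m
Superposition: R_A = -57771/4000 kN, M_A = -71403/4000 kN·m, R_B = -154229/4000 kN, M_B = 121977/4000 kN·m

R_A = -57771/4000 kN, M_A = -71403/4000 kN·m, R_B = -154229/4000 kN, M_B = 121977/4000 kN·m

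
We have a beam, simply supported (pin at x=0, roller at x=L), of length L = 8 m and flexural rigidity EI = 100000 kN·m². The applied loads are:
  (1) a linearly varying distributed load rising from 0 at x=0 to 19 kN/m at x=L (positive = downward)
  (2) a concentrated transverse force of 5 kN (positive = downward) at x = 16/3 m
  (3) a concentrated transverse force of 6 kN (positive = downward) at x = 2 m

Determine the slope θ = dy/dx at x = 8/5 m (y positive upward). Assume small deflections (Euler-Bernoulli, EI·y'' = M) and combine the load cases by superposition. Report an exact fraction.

θ(8/5) = -9430757/5062500000 rad

Load 1 — triangular load w₀=19 kN/m (0→w₀ over full span):
  θ_1 = -w₀(7L⁴-30L²x²+15x⁴)/(360LEI) = -19·(7·8⁴-30·8²·(8/5)²+15·(8/5)⁴)/(360·8·100000) = -27664/17578125 rad
Load 2 — point force P=5 kN at a=16/3 m (b=L-a=8/3):
  θ_2 = -Pb(L²-b²-3x²)/(6LEI)  [x≤a] = -5·(8/3)·(8²-(8/3)²-3·(8/5)²)/(6·8·100000) = -173/1265625 rad
Load 3 — point force P=6 kN at a=2 m (b=L-a=6):
  θ_3 = -Pb(L²-b²-3x²)/(6LEI)  [x≤a] = -6·6·(8²-6²-3·(8/5)²)/(6·8·100000) = -381/2500000 rad
Superposition: θ = Σ θ_i = -9430757/5062500000 rad ≈ -0.001863 rad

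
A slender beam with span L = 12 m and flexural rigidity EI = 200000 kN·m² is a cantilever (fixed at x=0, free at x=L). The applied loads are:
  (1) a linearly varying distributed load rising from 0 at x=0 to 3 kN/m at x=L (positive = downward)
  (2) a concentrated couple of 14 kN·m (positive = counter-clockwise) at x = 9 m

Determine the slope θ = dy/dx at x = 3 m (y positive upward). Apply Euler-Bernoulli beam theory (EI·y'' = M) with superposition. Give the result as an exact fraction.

Load 1 — triangular load w₀=3 kN/m (0→w₀ over full span):
  θ_1 = (w₀Lx²/4-w₀L²x/3-w₀x⁴/(24L))/EI = (3·12·3²/4-3·12²·3/3-3·3⁴/(24·12))/200000 = -11259/6400000 rad
Load 2 — applied couple M₀=14 kN·m at a=9 m (b=L-a=3):
  θ_2 = M₀x/EI  [x≤a] = 14·3/200000 = 21/100000 rad
Superposition: θ = Σ θ_i = -1983/1280000 rad ≈ -0.001549 rad

θ(3) = -1983/1280000 rad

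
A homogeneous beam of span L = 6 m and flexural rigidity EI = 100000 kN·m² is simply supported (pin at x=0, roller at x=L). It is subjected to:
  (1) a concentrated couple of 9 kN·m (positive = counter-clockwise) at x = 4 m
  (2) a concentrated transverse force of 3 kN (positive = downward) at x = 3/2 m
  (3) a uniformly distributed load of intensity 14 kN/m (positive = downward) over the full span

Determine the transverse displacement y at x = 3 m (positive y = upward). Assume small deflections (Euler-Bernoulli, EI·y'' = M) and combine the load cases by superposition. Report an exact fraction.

Load 1 — applied couple M₀=9 kN·m at a=4 m (b=L-a=2):
  y_1 = (M₀x³/(6L)+C₁x)/EI  [x≤a] with C₁=M₀(3b²-L²)/(6L)=-6 = (9·3³/(6·6)+(-6)·3)/100000 = -9/80000 m
Load 2 — point force P=3 kN at a=3/2 m (b=L-a=9/2):
  y_2 = -Pa(L-x)(2Lx-a²-x²)/(6LEI)  [x>a] = -3·(3/2)·(6-3)·(2·6·3-(3/2)²-3²)/(6·6·100000) = -297/3200000 m
Load 3 — uniform load w=14 kN/m over full span:
  y_3 = -wx(L³-2Lx²+x³)/(24EI) = -14·3·(6³-2·6·3²+3³)/(24·100000) = -189/80000 m
Superposition: y = Σ y_i = -8217/3200000 m ≈ -0.002568 m

y(3) = -8217/3200000 m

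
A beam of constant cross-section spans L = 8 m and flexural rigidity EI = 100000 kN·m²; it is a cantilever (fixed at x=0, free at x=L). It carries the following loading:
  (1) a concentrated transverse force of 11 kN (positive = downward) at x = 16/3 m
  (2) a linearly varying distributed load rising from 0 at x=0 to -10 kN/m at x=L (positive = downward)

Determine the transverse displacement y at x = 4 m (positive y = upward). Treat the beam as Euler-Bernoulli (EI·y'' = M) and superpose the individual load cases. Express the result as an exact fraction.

Load 1 — point force P=11 kN at a=16/3 m (b=L-a=8/3):
  y_1 = -Px²(3a-x)/(6EI)  [x≤a] = -11·4²·(3·(16/3)-4)/(6·100000) = -11/3125 m
Load 2 — triangular load w₀=-10 kN/m (0→w₀ over full span):
  y_2 = (w₀Lx³/12-w₀L²x²/6-w₀x⁵/(120L))/EI = ((-10)·8·4³/12-(-10)·8²·4²/6-(-10)·4⁵/(120·8))/100000 = 121/9375 m
Superposition: y = Σ y_i = 88/9375 m ≈ 0.009387 m

y(4) = 88/9375 m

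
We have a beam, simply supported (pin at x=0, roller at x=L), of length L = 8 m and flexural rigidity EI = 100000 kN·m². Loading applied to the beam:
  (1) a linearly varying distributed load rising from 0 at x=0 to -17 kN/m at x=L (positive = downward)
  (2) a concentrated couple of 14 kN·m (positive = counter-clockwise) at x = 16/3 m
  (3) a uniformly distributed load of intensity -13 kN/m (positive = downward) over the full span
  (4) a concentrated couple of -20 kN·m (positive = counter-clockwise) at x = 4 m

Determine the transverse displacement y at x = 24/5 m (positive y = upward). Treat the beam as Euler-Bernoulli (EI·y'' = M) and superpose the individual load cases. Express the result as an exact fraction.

y(24/5) = 519932/48828125 m

Load 1 — triangular load w₀=-17 kN/m (0→w₀ over full span):
  y_1 = -w₀x(7L⁴-10L²x²+3x⁴)/(360LEI) = -(-17)·(24/5)·(7·8⁴-10·8²·(24/5)²+3·(24/5)⁴)/(360·8·100000) = 644096/146484375 m
Load 2 — applied couple M₀=14 kN·m at a=16/3 m (b=L-a=8/3):
  y_2 = (M₀x³/(6L)+C₁x)/EI  [x≤a] with C₁=M₀(3b²-L²)/(6L)=-112/9 = (14·(24/5)³/(6·8)+(-112/9)·(24/5))/100000 = -322/1171875 m
Load 3 — uniform load w=-13 kN/m over full span:
  y_3 = -wx(L³-2Lx²+x³)/(24EI) = -(-13)·(24/5)·(8³-2·8·(24/5)²+(24/5)³)/(24·100000) = 12896/1953125 m
Load 4 — applied couple M₀=-20 kN·m at a=4 m (b=L-a=4):
  y_4 = (M₀x³/(6L)-M₀(x-a)²/2+C₁x)/EI  [x>a] with C₁=M₀(3b²-L²)/(6L)=20/3 = ((-20)·(24/5)³/(6·8)-(-20)·((24/5)-4)²/2+(20/3)·(24/5))/100000 = -6/78125 m
Superposition: y = Σ y_i = 519932/48828125 m ≈ 0.010648 m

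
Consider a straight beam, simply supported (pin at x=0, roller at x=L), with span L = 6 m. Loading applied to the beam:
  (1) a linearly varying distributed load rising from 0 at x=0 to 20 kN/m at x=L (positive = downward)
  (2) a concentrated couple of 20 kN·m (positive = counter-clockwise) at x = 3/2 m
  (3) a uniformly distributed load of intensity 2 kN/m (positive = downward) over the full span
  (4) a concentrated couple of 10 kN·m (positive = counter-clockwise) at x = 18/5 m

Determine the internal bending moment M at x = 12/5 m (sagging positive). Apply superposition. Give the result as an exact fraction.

Load 1 — triangular load w₀=20 kN/m (0→w₀ over full span):
  M_1 = w₀Lx/6 - w₀x³/(6L) = 20·6·(12/5)/6 - 20·(12/5)³/(6·6) = 1008/25 kN·m
Load 2 — applied couple M₀=20 kN·m at a=3/2 m (b=L-a=9/2):
  M_2 = M₀x/L - M₀  [x>a] = 20·(12/5)/6 - 20 = -12 kN·m
Load 3 — uniform load w=2 kN/m over full span:
  M_3 = wx(L-x)/2 = 2·(12/5)·(6-(12/5))/2 = 216/25 kN·m
Load 4 — applied couple M₀=10 kN·m at a=18/5 m (b=L-a=12/5):
  M_4 = M₀x/L  [x≤a] = 10·(12/5)/6 = 4 kN·m
Superposition: M = Σ M_i = 1024/25 kN·m ≈ 40.960000 kN·m

M(12/5) = 1024/25 kN·m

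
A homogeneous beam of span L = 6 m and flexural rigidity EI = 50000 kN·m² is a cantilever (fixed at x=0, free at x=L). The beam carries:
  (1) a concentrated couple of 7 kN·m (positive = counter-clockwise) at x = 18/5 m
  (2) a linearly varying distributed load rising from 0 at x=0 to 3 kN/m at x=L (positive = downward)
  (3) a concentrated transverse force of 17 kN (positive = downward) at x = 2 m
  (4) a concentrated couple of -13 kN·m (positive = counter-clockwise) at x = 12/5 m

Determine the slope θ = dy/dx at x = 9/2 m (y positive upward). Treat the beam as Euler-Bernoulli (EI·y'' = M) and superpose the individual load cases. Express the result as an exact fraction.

Load 1 — applied couple M₀=7 kN·m at a=18/5 m (b=L-a=12/5):
  θ_1 = M₀a/EI  [x>a] = 7·(18/5)/50000 = 63/125000 rad
Load 2 — triangular load w₀=3 kN/m (0→w₀ over full span):
  θ_2 = (w₀Lx²/4-w₀L²x/3-w₀x⁴/(24L))/EI = (3·6·(9/2)²/4-3·6²·(9/2)/3-3·(9/2)⁴/(24·6))/50000 = -20331/12800000 rad
Load 3 — point force P=17 kN at a=2 m (b=L-a=4):
  θ_3 = -Pa²/(2EI)  [x>a] = -17·2²/(2·50000) = -17/25000 rad
Load 4 — applied couple M₀=-13 kN·m at a=12/5 m (b=L-a=18/5):
  θ_4 = M₀a/EI  [x>a] = (-13)·(12/5)/50000 = -39/62500 rad
Superposition: θ = Σ θ_i = -30571/12800000 rad ≈ -0.002388 rad

θ(9/2) = -30571/12800000 rad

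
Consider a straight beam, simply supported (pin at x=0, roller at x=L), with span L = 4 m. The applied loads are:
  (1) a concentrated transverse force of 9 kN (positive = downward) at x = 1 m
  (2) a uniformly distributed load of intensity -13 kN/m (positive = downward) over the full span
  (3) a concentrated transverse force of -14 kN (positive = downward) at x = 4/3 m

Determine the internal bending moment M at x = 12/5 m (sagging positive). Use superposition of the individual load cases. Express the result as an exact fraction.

Load 1 — point force P=9 kN at a=1 m (b=L-a=3):
  M_1 = Pa(L-x)/L  [x>a] = 9·1·(4-(12/5))/4 = 18/5 kN·m
Load 2 — uniform load w=-13 kN/m over full span:
  M_2 = wx(L-x)/2 = (-13)·(12/5)·(4-(12/5))/2 = -624/25 kN·m
Load 3 — point force P=-14 kN at a=4/3 m (b=L-a=8/3):
  M_3 = Pa(L-x)/L  [x>a] = (-14)·(4/3)·(4-(12/5))/4 = -112/15 kN·m
Superposition: M = Σ M_i = -2162/75 kN·m ≈ -28.826667 kN·m

M(12/5) = -2162/75 kN·m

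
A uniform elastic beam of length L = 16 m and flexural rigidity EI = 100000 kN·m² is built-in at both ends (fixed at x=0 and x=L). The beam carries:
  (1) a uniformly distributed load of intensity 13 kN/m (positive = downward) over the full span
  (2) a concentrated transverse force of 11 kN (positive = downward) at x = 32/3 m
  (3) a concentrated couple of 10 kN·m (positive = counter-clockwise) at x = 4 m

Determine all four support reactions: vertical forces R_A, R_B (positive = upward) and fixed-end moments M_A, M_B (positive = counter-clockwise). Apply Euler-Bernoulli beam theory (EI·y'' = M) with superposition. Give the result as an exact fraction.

R_A = 185855/1728 kN, M_A = 62315/216 kN·m, R_B = 192577/1728 kN, M_B = -64861/216 kN·m

Load 1 — uniform load w=13 kN/m over full span:
  R_A = wL/2 = 13·16/2 = 104 kN
  M_A = wL²/12 = 13·16²/12 = 832/3 kN·m
  R_B = wL/2 = 13·16/2 = 104 kN
  M_B = -wL²/12 = -13·16²/12 = -832/3 kN·m
Load 2 — point force P=11 kN at a=32/3 m (b=L-a=16/3):
  R_A = Pb²(3a+b)/L³ = 11·(16/3)²·(3·(32/3)+(16/3))/16³ = 77/27 kN
  M_A = Pab²/L² = 11·(32/3)·(16/3)²/16² = 352/27 kN·m
  R_B = Pa²(a+3b)/L³ = 11·(32/3)²·((32/3)+3·(16/3))/16³ = 220/27 kN
  M_B = -Pa²b/L² = -11·(32/3)²·(16/3)/16² = -704/27 kN·m
Load 3 — applied couple M₀=10 kN·m at a=4 m (b=L-a=12):
  R_A = 6M₀ab/L³ = 6·10·4·12/16³ = 45/64 kN
  M_A = M₀b(2a-b)/L² = 10·12·(2·4-12)/16² = -15/8 kN·m
  R_B = -6M₀ab/L³ = -6·10·4·12/16³ = -45/64 kN
  M_B = M₀a(2b-a)/L² = 10·4·(2·12-4)/16² = 25/8 kN·m
Superposition: R_A = 185855/1728 kN, M_A = 62315/216 kN·m, R_B = 192577/1728 kN, M_B = -64861/216 kN·m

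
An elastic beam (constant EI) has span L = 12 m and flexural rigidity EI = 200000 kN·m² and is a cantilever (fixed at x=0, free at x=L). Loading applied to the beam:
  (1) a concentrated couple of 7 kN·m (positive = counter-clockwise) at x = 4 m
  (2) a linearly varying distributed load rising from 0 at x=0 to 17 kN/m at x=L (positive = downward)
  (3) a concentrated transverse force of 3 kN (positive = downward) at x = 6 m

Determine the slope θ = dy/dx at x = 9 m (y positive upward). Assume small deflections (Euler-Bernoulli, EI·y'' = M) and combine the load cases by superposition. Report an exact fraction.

Load 1 — applied couple M₀=7 kN·m at a=4 m (b=L-a=8):
  θ_1 = M₀a/EI  [x>a] = 7·4/200000 = 7/50000 rad
Load 2 — triangular load w₀=17 kN/m (0→w₀ over full span):
  θ_2 = (w₀Lx²/4-w₀L²x/3-w₀x⁴/(24L))/EI = (17·12·9²/4-17·12²·9/3-17·9⁴/(24·12))/200000 = -115209/6400000 rad
Load 3 — point force P=3 kN at a=6 m (b=L-a=6):
  θ_3 = -Pa²/(2EI)  [x>a] = -3·6²/(2·200000) = -27/100000 rad
Superposition: θ = Σ θ_i = -116041/6400000 rad ≈ -0.018131 rad

θ(9) = -116041/6400000 rad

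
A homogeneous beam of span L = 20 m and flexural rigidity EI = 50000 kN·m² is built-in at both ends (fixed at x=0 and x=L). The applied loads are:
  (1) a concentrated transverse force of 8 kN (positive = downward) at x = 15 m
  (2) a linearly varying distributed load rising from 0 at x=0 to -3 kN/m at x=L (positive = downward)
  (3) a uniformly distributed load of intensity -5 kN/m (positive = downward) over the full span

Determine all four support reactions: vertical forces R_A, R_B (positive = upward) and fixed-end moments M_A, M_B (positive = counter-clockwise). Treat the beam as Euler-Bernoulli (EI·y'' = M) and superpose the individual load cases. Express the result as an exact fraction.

R_A = -231/4 kN, M_A = -1195/6 kN·m, R_B = -257/4 kN, M_B = 1225/6 kN·m

Load 1 — point force P=8 kN at a=15 m (b=L-a=5):
  R_A = Pb²(3a+b)/L³ = 8·5²·(3·15+5)/20³ = 5/4 kN
  M_A = Pab²/L² = 8·15·5²/20² = 15/2 kN·m
  R_B = Pa²(a+3b)/L³ = 8·15²·(15+3·5)/20³ = 27/4 kN
  M_B = -Pa²b/L² = -8·15²·5/20² = -45/2 kN·m
Load 2 — triangular load w₀=-3 kN/m (0→w₀ over full span):
  R_A = 3w₀L/20 = 3·(-3)·20/20 = -9 kN
  M_A = w₀L²/30 = (-3)·20²/30 = -40 kN·m
  R_B = 7w₀L/20 = 7·(-3)·20/20 = -21 kN
  M_B = -w₀L²/20 = -(-3)·20²/20 = 60 kN·m
Load 3 — uniform load w=-5 kN/m over full span:
  R_A = wL/2 = (-5)·20/2 = -50 kN
  M_A = wL²/12 = (-5)·20²/12 = -500/3 kN·m
  R_B = wL/2 = (-5)·20/2 = -50 kN
  M_B = -wL²/12 = -(-5)·20²/12 = 500/3 kN·m
Superposition: R_A = -231/4 kN, M_A = -1195/6 kN·m, R_B = -257/4 kN, M_B = 1225/6 kN·m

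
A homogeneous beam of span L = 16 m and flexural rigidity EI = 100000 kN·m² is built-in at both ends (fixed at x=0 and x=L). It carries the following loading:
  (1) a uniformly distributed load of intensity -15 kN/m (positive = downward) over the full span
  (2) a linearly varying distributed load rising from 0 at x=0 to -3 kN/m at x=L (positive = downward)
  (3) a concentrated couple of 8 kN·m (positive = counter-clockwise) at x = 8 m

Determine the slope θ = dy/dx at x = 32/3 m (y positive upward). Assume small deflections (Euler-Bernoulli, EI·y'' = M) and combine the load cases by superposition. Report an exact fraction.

Load 1 — uniform load w=-15 kN/m over full span:
  θ_1 = -wx(L-x)(L-2x)/(12EI) = -(-15)·(32/3)·(16-(32/3))·(16-2·(32/3))/(12·100000) = -64/16875 rad
Load 2 — triangular load w₀=-3 kN/m (0→w₀ over full span):
  θ_2 = -w₀(2x(L-x)(L-2x)(x+2L)+x²(L-x)²)/(120LEI) = -(-3)·(2·(32/3)·(16-(32/3))·(16-2·(32/3))·((32/3)+2·16)+(32/3)²·(16-(32/3))²)/(120·16·100000) = -448/1265625 rad
Load 3 — applied couple M₀=8 kN·m at a=8 m (b=L-a=8):
  θ_3 = (R_Ax²/2 - M_Ax - M₀(x-a))/EI  [x>a] with R_A=3/4, M_A=2 = ((3/4)·(32/3)²/2 - 2·(32/3) - 8·((32/3)-8))/100000 = 0 rad
Superposition: θ = Σ θ_i = -5248/1265625 rad ≈ -0.004147 rad

θ(32/3) = -5248/1265625 rad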